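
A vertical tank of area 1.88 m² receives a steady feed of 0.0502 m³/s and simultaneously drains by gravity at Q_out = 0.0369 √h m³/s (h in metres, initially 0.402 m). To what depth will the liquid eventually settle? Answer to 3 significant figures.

1.85 m

A dh/dt = Q_in − 0.0369 √h. Steady state requires inflow = outflow:
Q_in = 0.0369 √h_ss ⇒ √h_ss = 0.0502/0.0369 = 1.3604.
h_ss = 1.3604² = 1.8508 m. (Since h₀ = 0.402 m < h_ss, the level will rise toward this value.)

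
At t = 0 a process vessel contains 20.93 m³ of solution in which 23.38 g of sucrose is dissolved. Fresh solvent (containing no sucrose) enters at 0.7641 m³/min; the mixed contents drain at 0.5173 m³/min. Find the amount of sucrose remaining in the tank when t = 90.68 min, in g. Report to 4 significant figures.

Let m(t) be the amount of sucrose. Volume: V(t) = V₀ + (Q_in − Q_out) t = 20.93 + 0.246800 t; V(90.68) = 43.3098 m³.
No sucrose enters, so dm/dt = −Q_out · (m/V).
Separate: dm/m = −Q_out dt/V(t) ⇒ ln(m/m₀) = −(Q_out/(Q_in−Q_out)) ln(V/V₀).
m = m₀ (V₀/V)^(Q_out/(Q_in−Q_out)) = 23.38 × (20.93/43.3098)^(2.09603) = 5.09193 g.

5.092 g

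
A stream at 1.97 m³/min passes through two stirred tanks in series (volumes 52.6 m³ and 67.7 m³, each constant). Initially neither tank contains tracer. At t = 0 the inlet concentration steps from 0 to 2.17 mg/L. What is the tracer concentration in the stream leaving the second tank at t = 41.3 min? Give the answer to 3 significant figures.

Species balance on tank i: dCᵢ/dt = (Cᵢ₋₁ − Cᵢ)/τᵢ with τᵢ = Vᵢ/Q.
τ₁ = 52.6/1.97 = 26.701 min; τ₂ = 67.7/1.97 = 34.365 min.
Solving the cascade with C₁(0)=C₂(0)=0 gives C₂(t) = C_in[1 − (τ₁ e^(−t/τ₁) − τ₂ e^(−t/τ₂))/(τ₁ − τ₂)].
At t = 41.3: e^(−t/τ₁) = 0.21293, e^(−t/τ₂) = 0.30066.
C₂ = 2.17·[1 − (26.701·0.21293 − 34.365·0.30066)/(-7.6650)] = 2.17·0.39376 = 0.85445 mg/L.

0.854 mg/L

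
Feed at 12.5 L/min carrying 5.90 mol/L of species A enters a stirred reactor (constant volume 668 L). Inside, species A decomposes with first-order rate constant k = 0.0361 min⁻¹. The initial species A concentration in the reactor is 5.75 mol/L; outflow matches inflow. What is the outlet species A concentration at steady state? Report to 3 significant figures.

2.01 mol/L

Species balance: V dC/dt = Q C_in − Q C − k V C.
At steady state: 0 = Q C_in − (Q + kV) C_ss, so C_ss = Q C_in/(Q + kV).
C_ss = 12.5·5.90/(12.5 + 0.0361·668) = 73.750/36.615 = 2.0142 mol/L.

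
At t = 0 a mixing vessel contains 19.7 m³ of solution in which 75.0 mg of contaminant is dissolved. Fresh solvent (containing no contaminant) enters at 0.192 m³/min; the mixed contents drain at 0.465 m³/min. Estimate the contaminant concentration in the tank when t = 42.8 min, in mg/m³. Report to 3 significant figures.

2.02 mg/m³

Let m(t) be the amount of contaminant. Volume: V(t) = V₀ + (Q_in − Q_out) t = 19.7 − 0.27300 t; V(42.8) = 8.0156 m³.
No contaminant enters, so dm/dt = −Q_out · (m/V).
Separate: dm/m = −Q_out dt/V(t) ⇒ ln(m/m₀) = −(Q_out/(Q_in−Q_out)) ln(V/V₀).
m = m₀ (V₀/V)^(Q_out/(Q_in−Q_out)) = 75.0 × (19.7/8.0156)^(-1.7033) = 16.213 mg.
C = m/V = 16.213/8.0156 = 2.0227 mg/m³.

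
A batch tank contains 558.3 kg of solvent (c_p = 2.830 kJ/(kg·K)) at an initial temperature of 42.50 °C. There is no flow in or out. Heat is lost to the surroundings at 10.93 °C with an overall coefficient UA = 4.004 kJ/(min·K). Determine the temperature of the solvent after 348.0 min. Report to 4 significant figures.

Lumped-capacitance energy balance: M c_p dT/dt = UA(T_amb − T).
dT/dt = (T_ss − T)/τ with T_ss = T_amb = 10.9300 °C, τ = M c_p/UA = 558.3·2.830/4.004 = 394.603 min.
Integrating: T(t) = T_ss + (T₀ − T_ss) e^(−t/τ).
T(348.0) = 10.9300 + (31.5700)·0.413996 = 23.9998 °C.

24.00 °C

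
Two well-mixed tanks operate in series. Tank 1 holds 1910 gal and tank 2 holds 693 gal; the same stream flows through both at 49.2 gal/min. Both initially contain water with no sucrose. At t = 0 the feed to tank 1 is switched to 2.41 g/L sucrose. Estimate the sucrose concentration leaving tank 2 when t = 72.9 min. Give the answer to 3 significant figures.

1.84 g/L

Species balance on tank i: dCᵢ/dt = (Cᵢ₋₁ − Cᵢ)/τᵢ with τᵢ = Vᵢ/Q.
τ₁ = 1910/49.2 = 38.821 min; τ₂ = 693/49.2 = 14.085 min.
Solving the cascade with C₁(0)=C₂(0)=0 gives C₂(t) = C_in[1 − (τ₁ e^(−t/τ₁) − τ₂ e^(−t/τ₂))/(τ₁ − τ₂)].
At t = 72.9: e^(−t/τ₁) = 0.15292, e^(−t/τ₂) = 0.0056529.
C₂ = 2.41·[1 − (38.821·0.15292 − 14.085·0.0056529)/(24.736)] = 2.41·0.76322 = 1.8394 g/L.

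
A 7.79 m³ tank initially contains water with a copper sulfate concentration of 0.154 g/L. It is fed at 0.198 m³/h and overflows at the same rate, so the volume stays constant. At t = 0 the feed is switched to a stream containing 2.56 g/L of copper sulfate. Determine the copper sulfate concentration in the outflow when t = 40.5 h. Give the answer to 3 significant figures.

1.70 g/L

Accumulation = in − out for the solute gives V dC/dt = Q(C_in − C).
So dC/dt = (C_in − C)/τ with τ = V/Q = 7.79/0.198 = 39.343 h.
This is linear first-order; C(t) = C_in + (C₀ − C_in) e^(−t/τ).
C(40.5) = 2.56 + (0.154 − 2.56)·e^(−40.5/39.343) = 2.56 + (-2.4060)·0.35722 = 1.7005 g/L.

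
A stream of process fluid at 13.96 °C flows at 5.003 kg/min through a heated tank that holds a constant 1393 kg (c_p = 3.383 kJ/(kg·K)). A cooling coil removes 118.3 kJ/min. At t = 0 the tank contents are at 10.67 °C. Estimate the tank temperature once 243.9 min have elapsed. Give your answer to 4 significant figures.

Unsteady energy balance on the tank contents: M c_p dT/dt = ṁ c_p (T_in − T) − 118.3.
Rearrange: dT/dt = (T_ss − T)/τ with τ = M/ṁ = 278.433 min and T_ss = T_in − Q̇/(ṁ c_p) = 6.97040 °C.
Solution: T(t) = T_ss + (T₀ − T_ss) e^(−t/τ).
T(243.9) = 6.97040 + (3.69960)·e^(−243.9/278.433) = 6.97040 + (3.69960)·0.416456 = 8.51112 °C.

8.511 °C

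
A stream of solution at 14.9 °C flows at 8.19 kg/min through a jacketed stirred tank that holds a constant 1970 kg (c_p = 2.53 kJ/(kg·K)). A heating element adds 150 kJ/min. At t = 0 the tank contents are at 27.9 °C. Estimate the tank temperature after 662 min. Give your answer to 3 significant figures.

22.5 °C

M c_p dT/dt = ṁ c_p (T_in − T) + Q̇.
τ = M/ṁ = 240.54 min; T_ss = T_in + Q̇/(ṁ c_p) = 14.9 + 150/(8.19·2.53) = 22.139 °C.
Solution: T(t) = T_ss + (T₀ − T_ss) e^(−t/τ).
T(662) = 22.139 + (5.7609)·e^(−662/240.54) = 22.139 + (5.7609)·0.063789 = 22.507 °C.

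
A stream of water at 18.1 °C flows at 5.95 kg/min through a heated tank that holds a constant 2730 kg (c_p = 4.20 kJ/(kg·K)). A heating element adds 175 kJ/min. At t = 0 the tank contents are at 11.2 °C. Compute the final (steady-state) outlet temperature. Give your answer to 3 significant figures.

M c_p dT/dt = ṁ c_p (T_in − T) + Q̇.
At steady state dT/dt = 0 ⇒ T_ss = T_in + Q̇/(ṁ c_p) = 18.1 + 175/(5.95·4.20) = 25.103 °C.

25.1 °C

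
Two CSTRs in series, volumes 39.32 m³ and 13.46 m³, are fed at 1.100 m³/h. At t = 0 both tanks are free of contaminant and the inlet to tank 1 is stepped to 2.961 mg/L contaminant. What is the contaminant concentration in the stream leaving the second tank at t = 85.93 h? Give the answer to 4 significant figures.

2.556 mg/L

Each tank obeys Vᵢ dCᵢ/dt = Q(Cᵢ₋₁ − Cᵢ), so τᵢ = Vᵢ/Q.
τ₁ = 39.32/1.100 = 35.7455 h; τ₂ = 13.46/1.100 = 12.2364 h.
Tank 1: C₁ = C_in(1 − e^(−t/τ₁)). Tank 2 (τ₁ ≠ τ₂): C₂ = C_in[1 − (τ₁ e^(−t/τ₁) − τ₂ e^(−t/τ₂))/(τ₁ − τ₂)].
At t = 85.93: e^(−t/τ₁) = 0.0903610, e^(−t/τ₂) = 0.000891584.
C₂ = 2.961·[1 − (35.7455·0.0903610 − 12.2364·0.000891584)/(23.5091)] = 2.961·0.863071 = 2.55555 mg/L.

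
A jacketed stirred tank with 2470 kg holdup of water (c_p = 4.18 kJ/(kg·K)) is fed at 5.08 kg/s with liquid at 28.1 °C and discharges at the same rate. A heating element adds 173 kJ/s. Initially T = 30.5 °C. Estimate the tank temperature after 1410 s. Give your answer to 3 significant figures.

Unsteady energy balance on the tank contents: M c_p dT/dt = ṁ c_p (T_in − T) + 173.
τ = M/ṁ = 486.22 s; T_ss = T_in + Q̇/(ṁ c_p) = 28.1 + 173/(5.08·4.18) = 36.247 °C.
T approaches T_ss exponentially: T(t) = T_ss + (T₀ − T_ss) e^(−t/τ).
T(1410) = 36.247 + (-5.7472)·e^(−1410/486.22) = 36.247 + (-5.7472)·0.055028 = 35.931 °C.

35.9 °C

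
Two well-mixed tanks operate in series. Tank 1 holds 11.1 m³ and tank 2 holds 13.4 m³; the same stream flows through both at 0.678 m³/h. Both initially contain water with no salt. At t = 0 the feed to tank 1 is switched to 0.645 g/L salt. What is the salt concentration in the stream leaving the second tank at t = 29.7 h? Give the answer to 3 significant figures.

Species balance on tank i: dCᵢ/dt = (Cᵢ₋₁ − Cᵢ)/τᵢ with τᵢ = Vᵢ/Q.
τ₁ = 11.1/0.678 = 16.372 h; τ₂ = 13.4/0.678 = 19.764 h.
Tank 1: C₁ = C_in(1 − e^(−t/τ₁)). Tank 2 (τ₁ ≠ τ₂): C₂ = C_in[1 − (τ₁ e^(−t/τ₁) − τ₂ e^(−t/τ₂))/(τ₁ − τ₂)].
At t = 29.7: e^(−t/τ₁) = 0.16298, e^(−t/τ₂) = 0.22252.
C₂ = 0.645·[1 − (16.372·0.16298 − 19.764·0.22252)/(-3.3923)] = 0.645·0.49014 = 0.31614 g/L.

0.316 g/L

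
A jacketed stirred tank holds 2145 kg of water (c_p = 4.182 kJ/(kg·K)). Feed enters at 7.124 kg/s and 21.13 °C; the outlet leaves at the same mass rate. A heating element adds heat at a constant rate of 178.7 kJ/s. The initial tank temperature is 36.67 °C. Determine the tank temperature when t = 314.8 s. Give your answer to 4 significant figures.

30.48 °C

M c_p dT/dt = ṁ c_p (T_in − T) + Q̇.
Rearrange: dT/dt = (T_ss − T)/τ with τ = M/ṁ = 301.095 s and T_ss = T_in + Q̇/(ṁ c_p) = 27.1281 °C.
Integrating: T(t) = T_ss + (T₀ − T_ss) e^(−t/τ).
T(314.8) = 27.1281 + (9.54186)·e^(−314.8/301.095) = 27.1281 + (9.54186)·0.351510 = 30.4822 °C.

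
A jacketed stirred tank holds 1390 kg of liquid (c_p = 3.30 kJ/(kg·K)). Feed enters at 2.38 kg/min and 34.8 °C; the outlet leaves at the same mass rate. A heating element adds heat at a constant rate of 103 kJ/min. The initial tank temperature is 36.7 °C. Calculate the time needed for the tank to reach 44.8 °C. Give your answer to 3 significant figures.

M c_p dT/dt = ṁ c_p (T_in − T) + Q̇.
τ = M/ṁ = 584.03 min; T_ss = T_in + Q̇/(ṁ c_p) = 47.914 °C.
T(t) = T_ss + (T₀ − T_ss) e^(−t/τ). Set T = 44.8:
e^(−t/τ) = (44.8 − 47.914)/(36.7 − 47.914) = 0.27771
t = −584.03 · ln(0.27771) = 748.25 min.

748 min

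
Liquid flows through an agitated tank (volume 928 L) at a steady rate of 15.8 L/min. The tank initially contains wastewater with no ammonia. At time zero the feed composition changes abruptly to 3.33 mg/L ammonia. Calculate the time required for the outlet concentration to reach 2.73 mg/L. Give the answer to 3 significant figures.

101 min

Accumulation = in − out for the solute gives V dC/dt = Q(C_in − C), so τ = V/Q = 58.734 min.
C(t) = C_in + (C₀ − C_in) e^(−t/τ). Set C = 2.73 and solve for t:
e^(−t/τ) = (C − C_in)/(C₀ − C_in) = (2.73 − 3.33)/(0 − 3.33) = 0.18018
t = −τ ln(…) = 58.734 × 1.7138 = 100.66 min.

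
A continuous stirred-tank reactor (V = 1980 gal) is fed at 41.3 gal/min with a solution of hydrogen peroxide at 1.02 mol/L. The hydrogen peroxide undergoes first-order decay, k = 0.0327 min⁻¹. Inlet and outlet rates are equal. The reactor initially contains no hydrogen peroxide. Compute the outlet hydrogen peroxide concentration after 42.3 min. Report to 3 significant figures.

V dC/dt = Q(C_in − C) − k V C.
dC/dt = (Q/V) C_in − (Q/V + k) C; effective rate a = Q/V + k = 0.020859 + 0.0327 = 0.053559 min⁻¹.
C_ss = Q C_in/(Q + kV) = 0.39724 mol/L; C(t) = C_ss + (C₀ − C_ss) e^(−a t).
C(42.3) = 0.39724 + (-0.39724)·e^(−0.053559·42.3) = 0.39724 + (-0.39724)·0.10378 = 0.35602 mol/L.

0.356 mol/L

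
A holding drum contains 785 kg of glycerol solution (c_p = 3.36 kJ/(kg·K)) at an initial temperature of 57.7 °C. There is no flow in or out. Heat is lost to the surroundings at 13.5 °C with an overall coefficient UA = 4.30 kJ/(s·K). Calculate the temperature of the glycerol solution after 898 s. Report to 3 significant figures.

23.7 °C

M c_p dT/dt = −UA(T − T_amb).
dT/dt = (T_ss − T)/τ with T_ss = T_amb = 13.500 °C, τ = M c_p/UA = 785·3.36/4.30 = 613.40 s.
Solution: T(t) = T_ss + (T₀ − T_ss) e^(−t/τ).
T(898) = 13.500 + (44.200)·0.23131 = 23.724 °C.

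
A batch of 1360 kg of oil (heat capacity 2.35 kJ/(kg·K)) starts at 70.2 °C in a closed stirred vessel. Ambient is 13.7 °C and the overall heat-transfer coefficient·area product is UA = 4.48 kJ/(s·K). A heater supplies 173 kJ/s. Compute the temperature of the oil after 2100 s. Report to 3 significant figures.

53.3 °C

First-law balance (no shaft work): M c_p dT/dt = −UA(T − T_amb) + Q̇.
dT/dt = (T_ss − T)/τ with T_ss = T_amb + Q̇/UA = 13.7 + 173/4.48 = 52.316 °C, τ = M c_p/UA = 1360·2.35/4.48 = 713.39 s.
Solution: T(t) = T_ss + (T₀ − T_ss) e^(−t/τ).
T(2100) = 52.316 + (17.884)·0.052672 = 53.258 °C.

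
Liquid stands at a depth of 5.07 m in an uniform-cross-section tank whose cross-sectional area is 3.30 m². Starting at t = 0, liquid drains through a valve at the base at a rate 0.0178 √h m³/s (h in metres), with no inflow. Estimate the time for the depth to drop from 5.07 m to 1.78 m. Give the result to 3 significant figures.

340 s

With no inflow, A dh/dt = −0.0178 √h.
This is separable: 2 d(√h)/dt = −0.0178/A, so √h = √h₀ − (0.0178/(2A)) t.
t = 2A(√h₀ − √h)/0.0178 = 2·3.30·(√5.07 − √1.78)/0.0178
  = 6.6000 × (2.2517 − 1.3342) / 0.0178 = 340.20 s.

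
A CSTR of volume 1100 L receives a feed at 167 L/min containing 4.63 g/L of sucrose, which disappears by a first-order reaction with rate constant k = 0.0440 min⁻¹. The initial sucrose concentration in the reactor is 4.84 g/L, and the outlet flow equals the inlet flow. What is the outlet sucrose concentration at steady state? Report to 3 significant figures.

Species balance: V dC/dt = Q C_in − Q C − k V C.
At steady state: 0 = Q C_in − (Q + kV) C_ss, so C_ss = Q C_in/(Q + kV).
C_ss = 167·4.63/(167 + 0.0440·1100) = 773.21/215.40 = 3.5896 g/L.

3.59 g/L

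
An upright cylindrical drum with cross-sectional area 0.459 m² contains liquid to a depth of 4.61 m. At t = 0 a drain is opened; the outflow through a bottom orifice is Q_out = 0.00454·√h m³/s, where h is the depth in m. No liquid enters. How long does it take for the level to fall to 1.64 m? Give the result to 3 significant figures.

175 s

A dh/dt = −Q_out = −0.00454 √h.
Separate and integrate: 2(√h − √h₀) = −(0.00454/A) t.
t = 2A(√h₀ − √h)/0.00454 = 2·0.459·(√4.61 − √1.64)/0.00454
  = 0.91800 × (2.1471 − 1.2806) / 0.00454 = 175.20 s.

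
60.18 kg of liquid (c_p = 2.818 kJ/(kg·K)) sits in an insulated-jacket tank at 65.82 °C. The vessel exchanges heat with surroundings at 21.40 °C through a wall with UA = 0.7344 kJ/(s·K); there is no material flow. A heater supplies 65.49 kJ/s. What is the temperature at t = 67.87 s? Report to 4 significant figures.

Unsteady energy balance on the tank contents: M c_p dT/dt = −UA(T − T_amb) + Q̇.
dT/dt = (T_ss − T)/τ with T_ss = T_amb + Q̇/UA = 21.40 + 65.49/0.7344 = 110.575 °C, τ = M c_p/UA = 60.18·2.818/0.7344 = 230.919 s.
T approaches T_ss exponentially: T(t) = T_ss + (T₀ − T_ss) e^(−t/τ).
T(67.87) = 110.575 + (-44.7548)·0.745342 = 77.2172 °C.

77.22 °C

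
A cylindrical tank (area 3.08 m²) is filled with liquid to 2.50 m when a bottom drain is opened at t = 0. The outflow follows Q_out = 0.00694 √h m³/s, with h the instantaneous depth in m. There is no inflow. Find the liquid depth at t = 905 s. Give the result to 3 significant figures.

0.315 m

Mass balance (ρ constant): A dh/dt = −0.00694 √h.
Separate and integrate: 2(√h − √h₀) = −(0.00694/A) t.
√h = √2.50 − 0.00694·905/(2·3.08) = 1.5811 − 1.0196 = 0.56154.
h = 0.56154² = 0.31533 m.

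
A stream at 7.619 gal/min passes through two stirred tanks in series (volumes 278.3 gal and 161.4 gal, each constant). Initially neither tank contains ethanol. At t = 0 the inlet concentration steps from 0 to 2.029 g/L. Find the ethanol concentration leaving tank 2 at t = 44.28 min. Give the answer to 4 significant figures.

0.9382 g/L

Each tank obeys Vᵢ dCᵢ/dt = Q(Cᵢ₋₁ − Cᵢ), so τᵢ = Vᵢ/Q.
τ₁ = 278.3/7.619 = 36.5271 min; τ₂ = 161.4/7.619 = 21.1839 min.
Solving the cascade with C₁(0)=C₂(0)=0 gives C₂(t) = C_in[1 − (τ₁ e^(−t/τ₁) − τ₂ e^(−t/τ₂))/(τ₁ − τ₂)].
At t = 44.28: e^(−t/τ₁) = 0.297527, e^(−t/τ₂) = 0.123654.
C₂ = 2.029·[1 − (36.5271·0.297527 − 21.1839·0.123654)/(15.3432)] = 2.029·0.462412 = 0.938235 g/L.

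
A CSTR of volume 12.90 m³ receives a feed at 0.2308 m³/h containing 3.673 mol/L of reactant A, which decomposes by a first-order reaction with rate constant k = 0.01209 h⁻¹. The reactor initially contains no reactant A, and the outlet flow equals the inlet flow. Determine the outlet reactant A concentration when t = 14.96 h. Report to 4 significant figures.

0.7922 mol/L

Accumulation = in − out − consumed: V dC/dt = Q C_in − Q C − k V C.
dC/dt = (Q/V) C_in − (Q/V + k) C; effective rate a = Q/V + k = 0.0178915 + 0.01209 = 0.0299815 h⁻¹.
C_ss = Q C_in/(Q + kV) = 2.19187 mol/L; C(t) = C_ss + (C₀ − C_ss) e^(−a t).
C(14.96) = 2.19187 + (-2.19187)·e^(−0.0299815·14.96) = 2.19187 + (-2.19187)·0.638571 = 0.792205 mol/L.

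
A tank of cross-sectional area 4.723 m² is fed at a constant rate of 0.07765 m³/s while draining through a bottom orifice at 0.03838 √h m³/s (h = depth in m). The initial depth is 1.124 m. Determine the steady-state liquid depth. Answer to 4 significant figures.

4.093 m

Level balance: A dh/dt = 0.07765 − 0.03838 √h. Setting dh/dt = 0:
Q_in = 0.03838 √h_ss ⇒ √h_ss = 0.07765/0.03838 = 2.02319.
h_ss = 2.02319² = 4.09329 m. (Since h₀ = 1.124 m < h_ss, the level will rise toward this value.)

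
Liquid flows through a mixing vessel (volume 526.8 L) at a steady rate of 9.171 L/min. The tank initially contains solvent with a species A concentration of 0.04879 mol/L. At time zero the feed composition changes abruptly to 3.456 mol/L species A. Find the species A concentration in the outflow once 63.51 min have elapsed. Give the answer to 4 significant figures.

2.328 mol/L

Transient balance on the dissolved component: V dC/dt = Q(C_in − C).
So dC/dt = (C_in − C)/τ with τ = V/Q = 526.8/9.171 = 57.4419 min.
Solution: C(t) = C_in + (C₀ − C_in) e^(−t/τ).
C(63.51) = 3.456 + (0.04879 − 3.456)·e^(−63.51/57.4419) = 3.456 + (-3.40721)·0.331000 = 2.32821 mol/L.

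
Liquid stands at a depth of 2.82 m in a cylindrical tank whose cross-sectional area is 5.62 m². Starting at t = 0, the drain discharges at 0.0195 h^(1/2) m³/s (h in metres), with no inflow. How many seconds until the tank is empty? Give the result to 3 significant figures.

Unsteady balance on liquid volume: A dh/dt = −0.0195 √h.
∫ h^(−1/2) dh = −(0.0195/A) ∫ dt, giving 2√h = 2√h₀ − (0.0195/A) t.
Set h = 0: 2√h₀ = (0.0195/A) t_empty ⇒ t_empty = 2A√h₀/0.0195.
t_empty = 2·5.62·√2.82/0.0195 = 11.240·1.6793/0.0195 = 967.96 s.

968 s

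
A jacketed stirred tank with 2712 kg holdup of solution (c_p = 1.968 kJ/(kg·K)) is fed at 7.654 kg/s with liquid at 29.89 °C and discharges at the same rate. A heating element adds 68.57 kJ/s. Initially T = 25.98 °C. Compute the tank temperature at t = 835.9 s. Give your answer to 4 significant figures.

33.64 °C

Energy balance: M c_p dT/dt = ṁ c_p (T_in − T) + 68.57.
Rearrange: dT/dt = (T_ss − T)/τ with τ = M/ṁ = 354.325 s and T_ss = T_in + Q̇/(ṁ c_p) = 34.4422 °C.
Solution: T(t) = T_ss + (T₀ − T_ss) e^(−t/τ).
T(835.9) = 34.4422 + (-8.46219)·e^(−835.9/354.325) = 34.4422 + (-8.46219)·0.0945018 = 33.6425 °C.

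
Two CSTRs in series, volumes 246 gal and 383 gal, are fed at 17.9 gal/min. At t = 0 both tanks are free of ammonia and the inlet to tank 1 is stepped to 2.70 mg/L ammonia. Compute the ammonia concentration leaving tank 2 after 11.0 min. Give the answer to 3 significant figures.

0.363 mg/L

Time constants: τᵢ = Vᵢ/Q for each well-mixed tank.
τ₁ = 246/17.9 = 13.743 min; τ₂ = 383/17.9 = 21.397 min.
Solving the cascade with C₁(0)=C₂(0)=0 gives C₂(t) = C_in[1 − (τ₁ e^(−t/τ₁) − τ₂ e^(−t/τ₂))/(τ₁ − τ₂)].
At t = 11.0: e^(−t/τ₁) = 0.44915, e^(−t/τ₂) = 0.59804.
C₂ = 2.70·[1 − (13.743·0.44915 − 21.397·0.59804)/(-7.6536)] = 2.70·0.13461 = 0.36344 mg/L.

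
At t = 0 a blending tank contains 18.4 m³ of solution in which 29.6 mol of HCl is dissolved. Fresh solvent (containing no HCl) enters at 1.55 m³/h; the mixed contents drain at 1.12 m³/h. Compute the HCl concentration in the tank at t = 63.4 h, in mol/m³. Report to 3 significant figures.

0.0608 mol/m³

Total volume: dV/dt = Q_in − Q_out = 0.43000 m³/h, so V(t) = 18.4 + 0.43000 t and V(63.4) = 45.662 m³.
Species balance (pure solvent in): dm/dt = −Q_out · m/V(t).
Separate: dm/m = −Q_out dt/V(t) ⇒ ln(m/m₀) = −(Q_out/(Q_in−Q_out)) ln(V/V₀).
m = m₀ (V₀/V)^(Q_out/(Q_in−Q_out)) = 29.6 × (18.4/45.662)^(2.6047) = 2.7742 mol.
C = m/V = 2.7742/45.662 = 0.060755 mol/m³.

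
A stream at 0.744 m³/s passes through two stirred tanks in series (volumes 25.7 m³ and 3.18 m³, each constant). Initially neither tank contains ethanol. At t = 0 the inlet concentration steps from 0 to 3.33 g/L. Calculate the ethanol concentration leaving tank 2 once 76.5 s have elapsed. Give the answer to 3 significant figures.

2.92 g/L

Species balance on tank i: dCᵢ/dt = (Cᵢ₋₁ − Cᵢ)/τᵢ with τᵢ = Vᵢ/Q.
τ₁ = 25.7/0.744 = 34.543 s; τ₂ = 3.18/0.744 = 4.2742 s.
Solving the cascade with C₁(0)=C₂(0)=0 gives C₂(t) = C_in[1 − (τ₁ e^(−t/τ₁) − τ₂ e^(−t/τ₂))/(τ₁ − τ₂)].
At t = 76.5: e^(−t/τ₁) = 0.10919, e^(−t/τ₂) = 1.6864e-08.
C₂ = 3.33·[1 − (34.543·0.10919 − 4.2742·1.6864e-08)/(30.269)] = 3.33·0.87539 = 2.9150 g/L.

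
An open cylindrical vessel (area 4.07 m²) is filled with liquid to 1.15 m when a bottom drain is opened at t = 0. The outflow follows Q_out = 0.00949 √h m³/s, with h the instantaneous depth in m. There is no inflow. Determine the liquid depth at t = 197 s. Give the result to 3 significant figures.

With no inflow, A dh/dt = −0.00949 √h.
This is separable: 2 d(√h)/dt = −0.00949/A, so √h = √h₀ − (0.00949/(2A)) t.
√h = √1.15 − 0.00949·197/(2·4.07) = 1.0724 − 0.22967 = 0.84271.
h = 0.84271² = 0.71016 m.

0.710 m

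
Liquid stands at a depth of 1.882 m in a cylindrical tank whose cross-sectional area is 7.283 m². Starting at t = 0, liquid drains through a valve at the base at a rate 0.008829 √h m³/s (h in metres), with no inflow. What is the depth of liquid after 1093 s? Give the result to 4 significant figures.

A dh/dt = −Q_out = −0.008829 √h.
Separate and integrate: 2(√h − √h₀) = −(0.008829/A) t.
√h = √1.882 − 0.008829·1093/(2·7.283) = 1.37186 − 0.662508 = 0.709352.
h = 0.709352² = 0.503180 m.

0.5032 m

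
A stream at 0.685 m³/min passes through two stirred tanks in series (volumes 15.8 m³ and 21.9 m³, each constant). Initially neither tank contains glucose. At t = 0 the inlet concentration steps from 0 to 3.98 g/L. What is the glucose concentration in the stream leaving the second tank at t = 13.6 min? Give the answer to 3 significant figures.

Species balance on tank i: dCᵢ/dt = (Cᵢ₋₁ − Cᵢ)/τᵢ with τᵢ = Vᵢ/Q.
τ₁ = 15.8/0.685 = 23.066 min; τ₂ = 21.9/0.685 = 31.971 min.
Tank 1: C₁ = C_in(1 − e^(−t/τ₁)). Tank 2 (τ₁ ≠ τ₂): C₂ = C_in[1 − (τ₁ e^(−t/τ₁) − τ₂ e^(−t/τ₂))/(τ₁ − τ₂)].
At t = 13.6: e^(−t/τ₁) = 0.55454, e^(−t/τ₂) = 0.65352.
C₂ = 3.98·[1 − (23.066·0.55454 − 31.971·0.65352)/(-8.9051)] = 3.98·0.090114 = 0.35865 g/L.

0.359 g/L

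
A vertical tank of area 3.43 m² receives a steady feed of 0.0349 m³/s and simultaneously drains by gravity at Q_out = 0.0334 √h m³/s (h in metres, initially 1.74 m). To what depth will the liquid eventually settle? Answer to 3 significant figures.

1.09 m

A dh/dt = Q_in − 0.0334 √h. Steady state requires inflow = outflow:
Q_in = 0.0334 √h_ss ⇒ √h_ss = 0.0349/0.0334 = 1.0449.
h_ss = 1.0449² = 1.0918 m. (Since h₀ = 1.74 m > h_ss, the level will fall toward this value.)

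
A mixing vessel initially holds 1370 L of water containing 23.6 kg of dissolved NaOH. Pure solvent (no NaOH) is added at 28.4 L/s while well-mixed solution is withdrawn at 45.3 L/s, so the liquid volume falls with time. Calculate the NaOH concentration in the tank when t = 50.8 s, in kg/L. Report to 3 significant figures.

0.00329 kg/L

Let m(t) be the amount of NaOH. Volume: V(t) = V₀ + (Q_in − Q_out) t = 1370 − 16.900 t; V(50.8) = 511.48 L.
Solute balance: dm/dt = 0 − Q_out C = −Q_out m/V(t).
Separate: dm/m = −Q_out dt/V(t) ⇒ ln(m/m₀) = −(Q_out/(Q_in−Q_out)) ln(V/V₀).
m = m₀ (V₀/V)^(Q_out/(Q_in−Q_out)) = 23.6 × (1370/511.48)^(-2.6805) = 1.6825 kg.
C = m/V = 1.6825/511.48 = 0.0032895 kg/L.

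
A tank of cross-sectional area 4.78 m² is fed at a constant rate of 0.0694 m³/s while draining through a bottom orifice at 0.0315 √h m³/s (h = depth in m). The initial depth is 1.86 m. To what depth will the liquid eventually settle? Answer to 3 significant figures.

4.85 m

Volume balance on the tank: A dh/dt = Q_in − 0.0315 √h. At steady state dh/dt = 0:
Q_in = 0.0315 √h_ss ⇒ √h_ss = 0.0694/0.0315 = 2.2032.
h_ss = 2.2032² = 4.8540 m. (Since h₀ = 1.86 m < h_ss, the level will rise toward this value.)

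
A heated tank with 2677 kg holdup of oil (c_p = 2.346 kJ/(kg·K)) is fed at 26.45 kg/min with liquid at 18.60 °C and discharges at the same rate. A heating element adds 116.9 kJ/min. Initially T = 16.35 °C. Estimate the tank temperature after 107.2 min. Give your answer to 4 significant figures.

19.05 °C

M c_p dT/dt = ṁ c_p (T_in − T) + Q̇.
τ = M/ṁ = 101.210 min; T_ss = T_in + Q̇/(ṁ c_p) = 18.60 + 116.9/(26.45·2.346) = 20.4839 °C.
This is linear first-order; T(t) = T_ss + (T₀ − T_ss) e^(−t/τ).
T(107.2) = 20.4839 + (-4.13391)·e^(−107.2/101.210) = 20.4839 + (-4.13391)·0.346738 = 19.0505 °C.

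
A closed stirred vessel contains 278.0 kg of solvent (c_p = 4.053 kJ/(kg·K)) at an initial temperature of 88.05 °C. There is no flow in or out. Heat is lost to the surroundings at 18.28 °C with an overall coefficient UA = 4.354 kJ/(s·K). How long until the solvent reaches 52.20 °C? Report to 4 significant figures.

First-law balance (no shaft work): M c_p dT/dt = −UA(T − T_amb).
τ = M c_p/UA = 258.781 s; T_ss = T_amb = 18.2800 °C.
T(t) = T_ss + (T₀ − T_ss)e^(−t/τ); set T = 52.20:
t = −τ ln[(T − T_ss)/(T₀ − T_ss)] = −258.781 · ln(0.486169) = 186.633 s.

186.6 s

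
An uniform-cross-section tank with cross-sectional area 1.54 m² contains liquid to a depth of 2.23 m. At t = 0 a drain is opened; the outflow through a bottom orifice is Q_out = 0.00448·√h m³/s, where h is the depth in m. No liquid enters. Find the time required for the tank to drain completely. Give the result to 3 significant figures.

1030 s

Unsteady balance on liquid volume: A dh/dt = −0.00448 √h.
Separate and integrate: 2(√h − √h₀) = −(0.00448/A) t.
Set h = 0: 2√h₀ = (0.00448/A) t_empty ⇒ t_empty = 2A√h₀/0.00448.
t_empty = 2·1.54·√2.23/0.00448 = 3.0800·1.4933/0.00448 = 1026.7 s.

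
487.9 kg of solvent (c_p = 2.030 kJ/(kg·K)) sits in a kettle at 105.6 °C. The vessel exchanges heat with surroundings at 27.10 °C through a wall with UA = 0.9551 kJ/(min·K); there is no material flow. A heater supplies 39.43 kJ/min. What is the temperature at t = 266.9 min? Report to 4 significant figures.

Unsteady energy balance on the tank contents: M c_p dT/dt = −UA(T − T_amb) + Q̇.
dT/dt = (T_ss − T)/τ with T_ss = T_amb + Q̇/UA = 27.10 + 39.43/0.9551 = 68.3836 °C, τ = M c_p/UA = 487.9·2.030/0.9551 = 1037.00 min.
T approaches T_ss exponentially: T(t) = T_ss + (T₀ − T_ss) e^(−t/τ).
T(266.9) = 68.3836 + (37.2164)·0.773076 = 97.1547 °C.

97.15 °C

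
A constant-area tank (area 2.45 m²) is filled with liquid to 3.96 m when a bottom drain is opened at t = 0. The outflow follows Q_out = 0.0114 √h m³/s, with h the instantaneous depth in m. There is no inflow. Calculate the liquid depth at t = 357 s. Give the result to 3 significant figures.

1.34 m

Accumulation of liquid (constant cross-section A): A dh/dt = −0.0114 √h.
Separate and integrate: 2(√h − √h₀) = −(0.0114/A) t.
√h = √3.96 − 0.0114·357/(2·2.45) = 1.9900 − 0.83057 = 1.1594.
h = 1.1594² = 1.3442 m.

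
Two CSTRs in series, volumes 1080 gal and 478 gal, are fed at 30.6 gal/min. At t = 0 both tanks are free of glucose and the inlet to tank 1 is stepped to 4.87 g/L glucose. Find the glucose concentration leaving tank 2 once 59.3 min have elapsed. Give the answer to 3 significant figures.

3.33 g/L

Species balance on tank i: dCᵢ/dt = (Cᵢ₋₁ − Cᵢ)/τᵢ with τᵢ = Vᵢ/Q.
τ₁ = 1080/30.6 = 35.294 min; τ₂ = 478/30.6 = 15.621 min.
Solving the cascade with C₁(0)=C₂(0)=0 gives C₂(t) = C_in[1 − (τ₁ e^(−t/τ₁) − τ₂ e^(−t/τ₂))/(τ₁ − τ₂)].
At t = 59.3: e^(−t/τ₁) = 0.18634, e^(−t/τ₂) = 0.022456.
C₂ = 4.87·[1 − (35.294·0.18634 − 15.621·0.022456)/(19.673)] = 4.87·0.68353 = 3.3288 g/L.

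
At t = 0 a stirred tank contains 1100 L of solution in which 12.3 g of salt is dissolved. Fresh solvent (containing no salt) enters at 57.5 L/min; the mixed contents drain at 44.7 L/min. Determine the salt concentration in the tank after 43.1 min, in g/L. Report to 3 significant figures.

Let m(t) be the amount of salt. Volume: V(t) = V₀ + (Q_in − Q_out) t = 1100 + 12.800 t; V(43.1) = 1651.7 L.
Species balance (pure solvent in): dm/dt = −Q_out · m/V(t).
dm/m = −Q_out dt/(V₀ + 12.800 t); integrating gives ln(m/m₀) = −(Q_out/(Q_in−Q_out)) ln(V/V₀).
m = m₀ (V₀/V)^(Q_out/(Q_in−Q_out)) = 12.3 × (1100/1651.7)^(3.4922) = 2.9745 g.
C = m/V = 2.9745/1651.7 = 0.0018009 g/L.

0.00180 g/L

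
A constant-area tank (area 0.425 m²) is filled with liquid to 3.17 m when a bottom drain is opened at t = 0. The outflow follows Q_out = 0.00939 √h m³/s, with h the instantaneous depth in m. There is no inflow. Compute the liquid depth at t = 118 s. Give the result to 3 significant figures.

0.227 m

A dh/dt = −Q_out = −0.00939 √h.
∫ h^(−1/2) dh = −(0.00939/A) ∫ dt, giving 2√h = 2√h₀ − (0.00939/A) t.
√h = √3.17 − 0.00939·118/(2·0.425) = 1.7804 − 1.3036 = 0.47690.
h = 0.47690² = 0.22743 m.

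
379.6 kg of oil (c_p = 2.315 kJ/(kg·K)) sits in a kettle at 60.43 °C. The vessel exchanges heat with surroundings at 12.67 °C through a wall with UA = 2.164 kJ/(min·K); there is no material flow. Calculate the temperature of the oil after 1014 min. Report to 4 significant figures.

M c_p dT/dt = −UA(T − T_amb).
dT/dt = (T_ss − T)/τ with T_ss = T_amb = 12.6700 °C, τ = M c_p/UA = 379.6·2.315/2.164 = 406.088 min.
This is linear first-order; T(t) = T_ss + (T₀ − T_ss) e^(−t/τ).
T(1014) = 12.6700 + (47.7600)·0.0823319 = 16.6022 °C.

16.60 °C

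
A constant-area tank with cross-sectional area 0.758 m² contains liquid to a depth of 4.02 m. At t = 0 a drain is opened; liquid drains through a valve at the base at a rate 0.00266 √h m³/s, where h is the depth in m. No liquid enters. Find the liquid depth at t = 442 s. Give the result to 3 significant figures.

1.51 m

With no inflow, A dh/dt = −0.00266 √h.
∫ h^(−1/2) dh = −(0.00266/A) ∫ dt, giving 2√h = 2√h₀ − (0.00266/A) t.
√h = √4.02 − 0.00266·442/(2·0.758) = 2.0050 − 0.77554 = 1.2295.
h = 1.2295² = 1.5116 m.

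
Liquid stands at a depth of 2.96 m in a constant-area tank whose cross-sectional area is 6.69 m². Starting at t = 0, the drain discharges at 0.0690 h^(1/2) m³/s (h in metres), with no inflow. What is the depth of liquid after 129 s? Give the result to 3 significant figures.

1.11 m

A dh/dt = −Q_out = −0.0690 √h.
∫ h^(−1/2) dh = −(0.0690/A) ∫ dt, giving 2√h = 2√h₀ − (0.0690/A) t.
√h = √2.96 − 0.0690·129/(2·6.69) = 1.7205 − 0.66525 = 1.0552.
h = 1.0552² = 1.1135 m.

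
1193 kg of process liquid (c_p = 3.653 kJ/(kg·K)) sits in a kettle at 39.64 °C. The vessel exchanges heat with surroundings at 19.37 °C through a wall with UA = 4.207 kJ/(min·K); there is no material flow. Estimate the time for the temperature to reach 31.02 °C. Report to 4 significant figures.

573.7 min

Lumped-capacitance energy balance: M c_p dT/dt = UA(T_amb − T).
τ = M c_p/UA = 1035.90 min; T_ss = T_amb = 19.3700 °C.
T(t) = T_ss + (T₀ − T_ss)e^(−t/τ); set T = 31.02:
t = −τ ln[(T − T_ss)/(T₀ − T_ss)] = −1035.90 · ln(0.574741) = 573.718 min.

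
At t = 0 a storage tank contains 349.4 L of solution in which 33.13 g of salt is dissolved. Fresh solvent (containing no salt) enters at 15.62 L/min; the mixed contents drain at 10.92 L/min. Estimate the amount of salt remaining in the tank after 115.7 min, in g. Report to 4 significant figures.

3.742 g

Let m(t) be the amount of salt. Volume: V(t) = V₀ + (Q_in − Q_out) t = 349.4 + 4.70000 t; V(115.7) = 893.190 L.
Solute balance: dm/dt = 0 − Q_out C = −Q_out m/V(t).
dm/m = −Q_out dt/(V₀ + 4.70000 t); integrating gives ln(m/m₀) = −(Q_out/(Q_in−Q_out)) ln(V/V₀).
m = m₀ (V₀/V)^(Q_out/(Q_in−Q_out)) = 33.13 × (349.4/893.190)^(2.32340) = 3.74243 g.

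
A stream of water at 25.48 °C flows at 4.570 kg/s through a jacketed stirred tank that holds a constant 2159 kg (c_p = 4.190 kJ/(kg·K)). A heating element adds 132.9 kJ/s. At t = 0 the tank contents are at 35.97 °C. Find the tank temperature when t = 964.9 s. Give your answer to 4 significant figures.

Energy balance: M c_p dT/dt = ṁ c_p (T_in − T) + 132.9.
Rearrange: dT/dt = (T_ss − T)/τ with τ = M/ṁ = 472.429 s and T_ss = T_in + Q̇/(ṁ c_p) = 32.4206 °C.
Solution: T(t) = T_ss + (T₀ − T_ss) e^(−t/τ).
T(964.9) = 32.4206 + (3.54944)·e^(−964.9/472.429) = 32.4206 + (3.54944)·0.129714 = 32.8810 °C.

32.88 °C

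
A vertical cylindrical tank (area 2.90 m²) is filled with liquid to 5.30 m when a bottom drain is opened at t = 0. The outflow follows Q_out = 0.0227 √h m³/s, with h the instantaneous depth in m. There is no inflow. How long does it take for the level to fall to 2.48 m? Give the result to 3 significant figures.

A dh/dt = −Q_out = −0.0227 √h.
∫ h^(−1/2) dh = −(0.0227/A) ∫ dt, giving 2√h = 2√h₀ − (0.0227/A) t.
t = 2A(√h₀ − √h)/0.0227 = 2·2.90·(√5.30 − √2.48)/0.0227
  = 5.8000 × (2.3022 − 1.5748) / 0.0227 = 185.85 s.

186 s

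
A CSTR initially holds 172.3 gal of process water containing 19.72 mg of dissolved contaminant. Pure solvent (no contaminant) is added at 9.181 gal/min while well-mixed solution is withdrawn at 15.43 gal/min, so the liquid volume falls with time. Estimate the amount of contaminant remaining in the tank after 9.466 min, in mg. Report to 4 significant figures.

Total volume: dV/dt = Q_in − Q_out = -6.24900 gal/min, so V(t) = 172.3 − 6.24900 t and V(9.466) = 113.147 gal.
Solute balance: dm/dt = 0 − Q_out C = −Q_out m/V(t).
dm/m = −Q_out dt/(V₀ − 6.24900 t); integrating gives ln(m/m₀) = −(Q_out/(Q_in−Q_out)) ln(V/V₀).
m = m₀ (V₀/V)^(Q_out/(Q_in−Q_out)) = 19.72 × (172.3/113.147)^(-2.46920) = 6.98116 mg.

6.981 mg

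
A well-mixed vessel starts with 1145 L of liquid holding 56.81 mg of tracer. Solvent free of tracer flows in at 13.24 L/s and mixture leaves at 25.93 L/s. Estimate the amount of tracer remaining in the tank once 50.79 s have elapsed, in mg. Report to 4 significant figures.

10.47 mg

Let m(t) be the amount of tracer. Volume: V(t) = V₀ + (Q_in − Q_out) t = 1145 − 12.6900 t; V(50.79) = 500.475 L.
Solute balance: dm/dt = 0 − Q_out C = −Q_out m/V(t).
Separate: dm/m = −Q_out dt/V(t) ⇒ ln(m/m₀) = −(Q_out/(Q_in−Q_out)) ln(V/V₀).
m = m₀ (V₀/V)^(Q_out/(Q_in−Q_out)) = 56.81 × (1145/500.475)^(-2.04334) = 10.4713 mg.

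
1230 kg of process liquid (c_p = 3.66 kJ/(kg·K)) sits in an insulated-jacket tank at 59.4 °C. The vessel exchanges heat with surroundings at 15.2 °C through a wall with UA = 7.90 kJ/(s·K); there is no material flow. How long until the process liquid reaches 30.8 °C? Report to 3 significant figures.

Lumped-capacitance energy balance: M c_p dT/dt = UA(T_amb − T).
τ = M c_p/UA = 569.85 s; T_ss = T_amb = 15.200 °C.
T(t) = T_ss + (T₀ − T_ss)e^(−t/τ); set T = 30.8:
t = −τ ln[(T − T_ss)/(T₀ − T_ss)] = −569.85 · ln(0.35294) = 593.47 s.

593 s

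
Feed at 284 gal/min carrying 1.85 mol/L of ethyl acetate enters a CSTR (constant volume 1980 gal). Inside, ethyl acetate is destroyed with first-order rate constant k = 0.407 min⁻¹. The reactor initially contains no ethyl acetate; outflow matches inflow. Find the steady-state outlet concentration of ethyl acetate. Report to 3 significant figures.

V dC/dt = Q(C_in − C) − k V C.
Steady state (dC/dt = 0): C_ss = Q C_in/(Q + kV) = C_in/(1 + kV/Q).
C_ss = 284·1.85/(284 + 0.407·1980) = 525.40/1089.9 = 0.48208 mol/L.

0.482 mol/L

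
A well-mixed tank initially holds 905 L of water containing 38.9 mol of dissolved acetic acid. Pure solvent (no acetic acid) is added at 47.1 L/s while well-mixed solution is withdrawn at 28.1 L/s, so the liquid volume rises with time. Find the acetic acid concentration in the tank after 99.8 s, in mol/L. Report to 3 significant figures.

Let m(t) be the amount of acetic acid. Volume: V(t) = V₀ + (Q_in − Q_out) t = 905 + 19.000 t; V(99.8) = 2801.2 L.
Solute balance: dm/dt = 0 − Q_out C = −Q_out m/V(t).
Separate: dm/m = −Q_out dt/V(t) ⇒ ln(m/m₀) = −(Q_out/(Q_in−Q_out)) ln(V/V₀).
m = m₀ (V₀/V)^(Q_out/(Q_in−Q_out)) = 38.9 × (905/2801.2)^(1.4789) = 7.3154 mol.
C = m/V = 7.3154/2801.2 = 0.0026115 mol/L.

0.00261 mol/L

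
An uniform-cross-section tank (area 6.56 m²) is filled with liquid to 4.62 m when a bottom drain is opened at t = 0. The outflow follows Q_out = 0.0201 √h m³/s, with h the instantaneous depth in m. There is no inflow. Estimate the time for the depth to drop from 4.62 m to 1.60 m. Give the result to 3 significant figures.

A dh/dt = −Q_out = −0.0201 √h.
Separate and integrate: 2(√h − √h₀) = −(0.0201/A) t.
t = 2A(√h₀ − √h)/0.0201 = 2·6.56·(√4.62 − √1.60)/0.0201
  = 13.120 × (2.1494 − 1.2649) / 0.0201 = 577.35 s.

577 s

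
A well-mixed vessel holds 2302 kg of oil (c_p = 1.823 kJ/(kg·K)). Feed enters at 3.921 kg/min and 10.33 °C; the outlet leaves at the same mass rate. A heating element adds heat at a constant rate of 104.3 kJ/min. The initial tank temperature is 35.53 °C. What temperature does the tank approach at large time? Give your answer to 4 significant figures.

24.92 °C

M c_p dT/dt = ṁ c_p (T_in − T) + Q̇.
At steady state dT/dt = 0 ⇒ T_ss = T_in + Q̇/(ṁ c_p) = 10.33 + 104.3/(3.921·1.823) = 24.9215 °C.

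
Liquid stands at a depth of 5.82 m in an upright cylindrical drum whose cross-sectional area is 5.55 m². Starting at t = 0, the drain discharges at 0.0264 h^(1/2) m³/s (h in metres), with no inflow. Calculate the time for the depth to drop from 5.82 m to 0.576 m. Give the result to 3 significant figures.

695 s

A dh/dt = −Q_out = −0.0264 √h.
This is separable: 2 d(√h)/dt = −0.0264/A, so √h = √h₀ − (0.0264/(2A)) t.
t = 2A(√h₀ − √h)/0.0264 = 2·5.55·(√5.82 − √0.576)/0.0264
  = 11.100 × (2.4125 − 0.75895) / 0.0264 = 695.23 s.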